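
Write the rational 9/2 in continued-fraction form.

Run the Euclidean algorithm on 9 and 2; the successive quotients are the partial quotients a_0, a_1, ... (each step inverts the fractional part left over by the previous one):
  9 = 4*2 + 1, so a_0 = 4.
  2 = 2*1 + 0, so a_1 = 2.
The remainder reaches 0 after 2 divisions, so the expansion has 2 partial quotients, read off in order.

[4; 2]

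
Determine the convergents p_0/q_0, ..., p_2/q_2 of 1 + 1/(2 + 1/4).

1/1, 3/2, 13/9

Using the convergent recurrence p_i = a_i*p_{i-1} + p_{i-2}, q_i = a_i*q_{i-1} + q_{i-2} with p_{-2}=0, p_{-1}=1, q_{-2}=1, q_{-1}=0:
  i=0: a_0=1, p_0 = 1*1 + 0 = 1, q_0 = 1*0 + 1 = 1.
  i=1: a_1=2, p_1 = 2*1 + 1 = 3, q_1 = 2*1 + 0 = 2.
  i=2: a_2=4, p_2 = 4*3 + 1 = 13, q_2 = 4*2 + 1 = 9.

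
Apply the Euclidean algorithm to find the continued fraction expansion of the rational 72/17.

Run the Euclidean algorithm on 72 and 17; the successive quotients are the partial quotients a_0, a_1, ... (each step inverts the fractional part left over by the previous one):
  72 = 4*17 + 4, so a_0 = 4.
  17 = 4*4 + 1, so a_1 = 4.
  4 = 4*1 + 0, so a_2 = 4.
The remainder reaches 0 after 3 divisions, so the expansion has 3 partial quotients, read off in order.

[4; 4, 4]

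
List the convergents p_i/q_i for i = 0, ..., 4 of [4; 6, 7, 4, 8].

Using the convergent recurrence p_i = a_i*p_{i-1} + p_{i-2}, q_i = a_i*q_{i-1} + q_{i-2} with p_{-2}=0, p_{-1}=1, q_{-2}=1, q_{-1}=0:
  i=0: a_0=4, p_0 = 4*1 + 0 = 4, q_0 = 4*0 + 1 = 1.
  i=1: a_1=6, p_1 = 6*4 + 1 = 25, q_1 = 6*1 + 0 = 6.
  i=2: a_2=7, p_2 = 7*25 + 4 = 179, q_2 = 7*6 + 1 = 43.
  i=3: a_3=4, p_3 = 4*179 + 25 = 741, q_3 = 4*43 + 6 = 178.
  i=4: a_4=8, p_4 = 8*741 + 179 = 6107, q_4 = 8*178 + 43 = 1467.

4/1, 25/6, 179/43, 741/178, 6107/1467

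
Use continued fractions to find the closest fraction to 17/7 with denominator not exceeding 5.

12/5

Expand x = 17/7 as a continued fraction with the Euclidean algorithm:
  17 = 2*7 + 3, so a_0 = 2.
  7 = 2*3 + 1, so a_1 = 2.
  3 = 3*1 + 0, so a_2 = 3.
so x = [2; 2, 3].
Convergents (p_i = a_i*p_{i-1} + p_{i-2}, q_i = a_i*q_{i-1} + q_{i-2} with p_{-2}=0, p_{-1}=1, q_{-2}=1, q_{-1}=0), until the denominator exceeds 5:
  i=0: a_0=2, p_0 = 2*1 + 0 = 2, q_0 = 2*0 + 1 = 1.
  i=1: a_1=2, p_1 = 2*2 + 1 = 5, q_1 = 2*1 + 0 = 2.
  i=2: a_2=3, p_2 = 3*5 + 2 = 17, q_2 = 3*2 + 1 = 7.
q_2 = 7 > 5, so the last convergent with denominator <= 5 is p_1/q_1 = 5/2.
The closest fraction with denominator <= 5 is either p_1/q_1 or the intermediate fraction (k*p_1 + p_0)/(k*q_1 + q_0) with the largest k >= 1 whose denominator stays <= 5; these approach x as k grows, and every other convergent or intermediate fraction in range is farther away.
Largest k: floor((5 - q_0)/q_1) = floor((5 - 1)/2) = 2.
That gives (2*5 + 2)/(2*2 + 1) = 12/5.
Compare the errors: |x - 5/2| = |17*2 - 5*7|/(7*2) = 1/14, and |x - 12/5| = |17*5 - 12*7|/(7*5) = 1/35.
Cross-multiplying, 1*14 = 14 < 35 = 1*35, so 1/35 is smaller: the intermediate fraction 12/5 is closer to x than 5/2.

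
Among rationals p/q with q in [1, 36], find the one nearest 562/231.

73/30

Expand x = 562/231 as a continued fraction with the Euclidean algorithm:
  562 = 2*231 + 100, so a_0 = 2.
  231 = 2*100 + 31, so a_1 = 2.
  100 = 3*31 + 7, so a_2 = 3.
  31 = 4*7 + 3, so a_3 = 4.
  7 = 2*3 + 1, so a_4 = 2.
  3 = 3*1 + 0, so a_5 = 3.
so x = [2; 2, 3, 4, 2, 3].
Convergents (p_i = a_i*p_{i-1} + p_{i-2}, q_i = a_i*q_{i-1} + q_{i-2} with p_{-2}=0, p_{-1}=1, q_{-2}=1, q_{-1}=0), until the denominator exceeds 36:
  i=0: a_0=2, p_0 = 2*1 + 0 = 2, q_0 = 2*0 + 1 = 1.
  i=1: a_1=2, p_1 = 2*2 + 1 = 5, q_1 = 2*1 + 0 = 2.
  i=2: a_2=3, p_2 = 3*5 + 2 = 17, q_2 = 3*2 + 1 = 7.
  i=3: a_3=4, p_3 = 4*17 + 5 = 73, q_3 = 4*7 + 2 = 30.
  i=4: a_4=2, p_4 = 2*73 + 17 = 163, q_4 = 2*30 + 7 = 67.
q_4 = 67 > 36, so the last convergent with denominator <= 36 is p_3/q_3 = 73/30.
The closest fraction with denominator <= 36 is either p_3/q_3 or the intermediate fraction (k*p_3 + p_2)/(k*q_3 + q_2) with the largest k >= 1 whose denominator stays <= 36; these approach x as k grows, and every other convergent or intermediate fraction in range is farther away.
Largest k: floor((36 - q_2)/q_3) = floor((36 - 7)/30) = 0.
Since k = 0, no intermediate fraction beyond p_3/q_3 has denominator <= 36, so the convergent 73/30 is the closest (its error is |562*30 - 73*231|/(231*30) = 3/6930).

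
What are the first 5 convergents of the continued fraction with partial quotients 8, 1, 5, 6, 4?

Using the convergent recurrence p_i = a_i*p_{i-1} + p_{i-2}, q_i = a_i*q_{i-1} + q_{i-2} with p_{-2}=0, p_{-1}=1, q_{-2}=1, q_{-1}=0:
  i=0: a_0=8, p_0 = 8*1 + 0 = 8, q_0 = 8*0 + 1 = 1.
  i=1: a_1=1, p_1 = 1*8 + 1 = 9, q_1 = 1*1 + 0 = 1.
  i=2: a_2=5, p_2 = 5*9 + 8 = 53, q_2 = 5*1 + 1 = 6.
  i=3: a_3=6, p_3 = 6*53 + 9 = 327, q_3 = 6*6 + 1 = 37.
  i=4: a_4=4, p_4 = 4*327 + 53 = 1361, q_4 = 4*37 + 6 = 154.

8/1, 9/1, 53/6, 327/37, 1361/154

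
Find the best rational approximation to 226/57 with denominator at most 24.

Expand x = 226/57 as a continued fraction with the Euclidean algorithm:
  226 = 3*57 + 55, so a_0 = 3.
  57 = 1*55 + 2, so a_1 = 1.
  55 = 27*2 + 1, so a_2 = 27.
  2 = 2*1 + 0, so a_3 = 2.
so x = [3; 1, 27, 2].
Convergents (p_i = a_i*p_{i-1} + p_{i-2}, q_i = a_i*q_{i-1} + q_{i-2} with p_{-2}=0, p_{-1}=1, q_{-2}=1, q_{-1}=0), until the denominator exceeds 24:
  i=0: a_0=3, p_0 = 3*1 + 0 = 3, q_0 = 3*0 + 1 = 1.
  i=1: a_1=1, p_1 = 1*3 + 1 = 4, q_1 = 1*1 + 0 = 1.
  i=2: a_2=27, p_2 = 27*4 + 3 = 111, q_2 = 27*1 + 1 = 28.
q_2 = 28 > 24, so the last convergent with denominator <= 24 is p_1/q_1 = 4/1.
The closest fraction with denominator <= 24 is either p_1/q_1 or the intermediate fraction (k*p_1 + p_0)/(k*q_1 + q_0) with the largest k >= 1 whose denominator stays <= 24; these approach x as k grows, and every other convergent or intermediate fraction in range is farther away.
Largest k: floor((24 - q_0)/q_1) = floor((24 - 1)/1) = 23.
That gives (23*4 + 3)/(23*1 + 1) = 95/24.
Compare the errors: |x - 4/1| = |226*1 - 4*57|/(57*1) = 2/57, and |x - 95/24| = |226*24 - 95*57|/(57*24) = 9/1368.
Cross-multiplying, 9*57 = 513 < 2736 = 2*1368, so 9/1368 is smaller: the intermediate fraction 95/24 is closer to x than 4/1.

95/24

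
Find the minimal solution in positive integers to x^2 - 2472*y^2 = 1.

First expand sqrt(2472) as a continued fraction. With x_i = (sqrt(2472) + m_i)/d_i and (m_0, d_0) = (0, 1): a_0 = floor(sqrt(2472)) = 49, since 49^2 = 2401 <= 2472 < 2500 = 50^2.
Iterate m_{i+1} = d_i*a_i - m_i, d_{i+1} = (2472 - m_{i+1}^2)/d_i, a_{i+1} = floor((a_0 + m_{i+1})/d_{i+1}):
  m_1 = 1*49 - 0 = 49, d_1 = (2472 - 49^2)/1 = 71/1 = 71, a_1 = floor((49 + 49)/71) = 1.
  m_2 = 71*1 - 49 = 22, d_2 = (2472 - 22^2)/71 = 1988/71 = 28, a_2 = floor((49 + 22)/28) = 2.
  m_3 = 28*2 - 22 = 34, d_3 = (2472 - 34^2)/28 = 1316/28 = 47, a_3 = floor((49 + 34)/47) = 1.
  m_4 = 47*1 - 34 = 13, d_4 = (2472 - 13^2)/47 = 2303/47 = 49, a_4 = floor((49 + 13)/49) = 1.
  m_5 = 49*1 - 13 = 36, d_5 = (2472 - 36^2)/49 = 1176/49 = 24, a_5 = floor((49 + 36)/24) = 3.
  m_6 = 24*3 - 36 = 36, d_6 = (2472 - 36^2)/24 = 1176/24 = 49, a_6 = floor((49 + 36)/49) = 1.
  m_7 = 49*1 - 36 = 13, d_7 = (2472 - 13^2)/49 = 2303/49 = 47, a_7 = floor((49 + 13)/47) = 1.
  m_8 = 47*1 - 13 = 34, d_8 = (2472 - 34^2)/47 = 1316/47 = 28, a_8 = floor((49 + 34)/28) = 2.
  m_9 = 28*2 - 34 = 22, d_9 = (2472 - 22^2)/28 = 1988/28 = 71, a_9 = floor((49 + 22)/71) = 1.
  m_10 = 71*1 - 22 = 49, d_10 = (2472 - 49^2)/71 = 71/71 = 1, a_10 = floor((49 + 49)/1) = 98.
  m_11 = 1*98 - 49 = 49, d_11 = (2472 - 49^2)/1 = 71/1 = 71: (m_11, d_11) = (m_1, d_1) = (49, 71), so from here the quotients repeat a_1, ..., a_10; the period length is 10.
So sqrt(2472) = [49; (1, 2, 1, 1, 3, 1, 1, 2, 1, 98)] with period length k = 10.
k is even, so the fundamental solution of x^2 - 2472y^2 = 1 is (p_{k-1}, q_{k-1}) = (p_9, q_9); compute convergents through index 9.
Convergents (p_i = a_i*p_{i-1} + p_{i-2}, q_i = a_i*q_{i-1} + q_{i-2} with p_{-2}=0, p_{-1}=1, q_{-2}=1, q_{-1}=0):
  i=0: a_0=49, p_0 = 49*1 + 0 = 49, q_0 = 49*0 + 1 = 1.
  i=1: a_1=1, p_1 = 1*49 + 1 = 50, q_1 = 1*1 + 0 = 1.
  i=2: a_2=2, p_2 = 2*50 + 49 = 149, q_2 = 2*1 + 1 = 3.
  i=3: a_3=1, p_3 = 1*149 + 50 = 199, q_3 = 1*3 + 1 = 4.
  i=4: a_4=1, p_4 = 1*199 + 149 = 348, q_4 = 1*4 + 3 = 7.
  i=5: a_5=3, p_5 = 3*348 + 199 = 1243, q_5 = 3*7 + 4 = 25.
  i=6: a_6=1, p_6 = 1*1243 + 348 = 1591, q_6 = 1*25 + 7 = 32.
  i=7: a_7=1, p_7 = 1*1591 + 1243 = 2834, q_7 = 1*32 + 25 = 57.
  i=8: a_8=2, p_8 = 2*2834 + 1591 = 7259, q_8 = 2*57 + 32 = 146.
  i=9: a_9=1, p_9 = 1*7259 + 2834 = 10093, q_9 = 1*146 + 57 = 203.
Check: 10093^2 - 2472*203^2 = 101868649 - 101868648 = 1, so (x, y) = (10093, 203) solves the equation, and by the theorem it is the least positive solution.

(x, y) = (10093, 203)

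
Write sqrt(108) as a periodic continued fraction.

[10; (2, 1, 1, 4, 1, 1, 2, 20)]

Write x_i = (sqrt(108) + m_i)/d_i with (m_0, d_0) = (0, 1). a_0 = floor(sqrt(108)) = 10, since 10^2 = 100 <= 108 < 121 = 11^2.
Iterate m_{i+1} = d_i*a_i - m_i, d_{i+1} = (108 - m_{i+1}^2)/d_i, a_{i+1} = floor((a_0 + m_{i+1})/d_{i+1}):
  m_1 = 1*10 - 0 = 10, d_1 = (108 - 10^2)/1 = 8/1 = 8, a_1 = floor((10 + 10)/8) = 2.
  m_2 = 8*2 - 10 = 6, d_2 = (108 - 6^2)/8 = 72/8 = 9, a_2 = floor((10 + 6)/9) = 1.
  m_3 = 9*1 - 6 = 3, d_3 = (108 - 3^2)/9 = 99/9 = 11, a_3 = floor((10 + 3)/11) = 1.
  m_4 = 11*1 - 3 = 8, d_4 = (108 - 8^2)/11 = 44/11 = 4, a_4 = floor((10 + 8)/4) = 4.
  m_5 = 4*4 - 8 = 8, d_5 = (108 - 8^2)/4 = 44/4 = 11, a_5 = floor((10 + 8)/11) = 1.
  m_6 = 11*1 - 8 = 3, d_6 = (108 - 3^2)/11 = 99/11 = 9, a_6 = floor((10 + 3)/9) = 1.
  m_7 = 9*1 - 3 = 6, d_7 = (108 - 6^2)/9 = 72/9 = 8, a_7 = floor((10 + 6)/8) = 2.
  m_8 = 8*2 - 6 = 10, d_8 = (108 - 10^2)/8 = 8/8 = 1, a_8 = floor((10 + 10)/1) = 20.
  m_9 = 1*20 - 10 = 10, d_9 = (108 - 10^2)/1 = 8/1 = 8: (m_9, d_9) = (m_1, d_1) = (10, 8), so from here the quotients repeat a_1, ..., a_8; the period length is 8.
Hence the expansion of sqrt(108) is a_0 = 10 followed by the repeating block 2, 1, 1, 4, 1, 1, 2, 20 (period 8).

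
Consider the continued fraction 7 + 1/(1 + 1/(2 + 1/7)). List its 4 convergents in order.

7/1, 8/1, 23/3, 169/22

Using the convergent recurrence p_i = a_i*p_{i-1} + p_{i-2}, q_i = a_i*q_{i-1} + q_{i-2} with p_{-2}=0, p_{-1}=1, q_{-2}=1, q_{-1}=0:
  i=0: a_0=7, p_0 = 7*1 + 0 = 7, q_0 = 7*0 + 1 = 1.
  i=1: a_1=1, p_1 = 1*7 + 1 = 8, q_1 = 1*1 + 0 = 1.
  i=2: a_2=2, p_2 = 2*8 + 7 = 23, q_2 = 2*1 + 1 = 3.
  i=3: a_3=7, p_3 = 7*23 + 8 = 169, q_3 = 7*3 + 1 = 22.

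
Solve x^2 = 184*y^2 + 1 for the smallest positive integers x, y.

(x, y) = (24335, 1794)

First expand sqrt(184) as a continued fraction. With x_i = (sqrt(184) + m_i)/d_i and (m_0, d_0) = (0, 1): a_0 = floor(sqrt(184)) = 13, since 13^2 = 169 <= 184 < 196 = 14^2.
Iterate m_{i+1} = d_i*a_i - m_i, d_{i+1} = (184 - m_{i+1}^2)/d_i, a_{i+1} = floor((a_0 + m_{i+1})/d_{i+1}):
  m_1 = 1*13 - 0 = 13, d_1 = (184 - 13^2)/1 = 15/1 = 15, a_1 = floor((13 + 13)/15) = 1.
  m_2 = 15*1 - 13 = 2, d_2 = (184 - 2^2)/15 = 180/15 = 12, a_2 = floor((13 + 2)/12) = 1.
  m_3 = 12*1 - 2 = 10, d_3 = (184 - 10^2)/12 = 84/12 = 7, a_3 = floor((13 + 10)/7) = 3.
  m_4 = 7*3 - 10 = 11, d_4 = (184 - 11^2)/7 = 63/7 = 9, a_4 = floor((13 + 11)/9) = 2.
  m_5 = 9*2 - 11 = 7, d_5 = (184 - 7^2)/9 = 135/9 = 15, a_5 = floor((13 + 7)/15) = 1.
  m_6 = 15*1 - 7 = 8, d_6 = (184 - 8^2)/15 = 120/15 = 8, a_6 = floor((13 + 8)/8) = 2.
  m_7 = 8*2 - 8 = 8, d_7 = (184 - 8^2)/8 = 120/8 = 15, a_7 = floor((13 + 8)/15) = 1.
  m_8 = 15*1 - 8 = 7, d_8 = (184 - 7^2)/15 = 135/15 = 9, a_8 = floor((13 + 7)/9) = 2.
  m_9 = 9*2 - 7 = 11, d_9 = (184 - 11^2)/9 = 63/9 = 7, a_9 = floor((13 + 11)/7) = 3.
  m_10 = 7*3 - 11 = 10, d_10 = (184 - 10^2)/7 = 84/7 = 12, a_10 = floor((13 + 10)/12) = 1.
  m_11 = 12*1 - 10 = 2, d_11 = (184 - 2^2)/12 = 180/12 = 15, a_11 = floor((13 + 2)/15) = 1.
  m_12 = 15*1 - 2 = 13, d_12 = (184 - 13^2)/15 = 15/15 = 1, a_12 = floor((13 + 13)/1) = 26.
  m_13 = 1*26 - 13 = 13, d_13 = (184 - 13^2)/1 = 15/1 = 15: (m_13, d_13) = (m_1, d_1) = (13, 15), so from here the quotients repeat a_1, ..., a_12; the period length is 12.
So sqrt(184) = [13; (1, 1, 3, 2, 1, 2, 1, 2, 3, 1, 1, 26)] with period length k = 12.
k is even, so the fundamental solution of x^2 - 184y^2 = 1 is (p_{k-1}, q_{k-1}) = (p_11, q_11); compute convergents through index 11.
Convergents (p_i = a_i*p_{i-1} + p_{i-2}, q_i = a_i*q_{i-1} + q_{i-2} with p_{-2}=0, p_{-1}=1, q_{-2}=1, q_{-1}=0):
  i=0: a_0=13, p_0 = 13*1 + 0 = 13, q_0 = 13*0 + 1 = 1.
  i=1: a_1=1, p_1 = 1*13 + 1 = 14, q_1 = 1*1 + 0 = 1.
  i=2: a_2=1, p_2 = 1*14 + 13 = 27, q_2 = 1*1 + 1 = 2.
  i=3: a_3=3, p_3 = 3*27 + 14 = 95, q_3 = 3*2 + 1 = 7.
  i=4: a_4=2, p_4 = 2*95 + 27 = 217, q_4 = 2*7 + 2 = 16.
  i=5: a_5=1, p_5 = 1*217 + 95 = 312, q_5 = 1*16 + 7 = 23.
  i=6: a_6=2, p_6 = 2*312 + 217 = 841, q_6 = 2*23 + 16 = 62.
  i=7: a_7=1, p_7 = 1*841 + 312 = 1153, q_7 = 1*62 + 23 = 85.
  i=8: a_8=2, p_8 = 2*1153 + 841 = 3147, q_8 = 2*85 + 62 = 232.
  i=9: a_9=3, p_9 = 3*3147 + 1153 = 10594, q_9 = 3*232 + 85 = 781.
  i=10: a_10=1, p_10 = 1*10594 + 3147 = 13741, q_10 = 1*781 + 232 = 1013.
  i=11: a_11=1, p_11 = 1*13741 + 10594 = 24335, q_11 = 1*1013 + 781 = 1794.
Check: 24335^2 - 184*1794^2 = 592192225 - 592192224 = 1, so (x, y) = (24335, 1794) solves the equation, and by the theorem it is the least positive solution.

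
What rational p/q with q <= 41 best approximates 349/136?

Expand x = 349/136 as a continued fraction with the Euclidean algorithm:
  349 = 2*136 + 77, so a_0 = 2.
  136 = 1*77 + 59, so a_1 = 1.
  77 = 1*59 + 18, so a_2 = 1.
  59 = 3*18 + 5, so a_3 = 3.
  18 = 3*5 + 3, so a_4 = 3.
  5 = 1*3 + 2, so a_5 = 1.
  3 = 1*2 + 1, so a_6 = 1.
  2 = 2*1 + 0, so a_7 = 2.
so x = [2; 1, 1, 3, 3, 1, 1, 2].
Convergents (p_i = a_i*p_{i-1} + p_{i-2}, q_i = a_i*q_{i-1} + q_{i-2} with p_{-2}=0, p_{-1}=1, q_{-2}=1, q_{-1}=0), until the denominator exceeds 41:
  i=0: a_0=2, p_0 = 2*1 + 0 = 2, q_0 = 2*0 + 1 = 1.
  i=1: a_1=1, p_1 = 1*2 + 1 = 3, q_1 = 1*1 + 0 = 1.
  i=2: a_2=1, p_2 = 1*3 + 2 = 5, q_2 = 1*1 + 1 = 2.
  i=3: a_3=3, p_3 = 3*5 + 3 = 18, q_3 = 3*2 + 1 = 7.
  i=4: a_4=3, p_4 = 3*18 + 5 = 59, q_4 = 3*7 + 2 = 23.
  i=5: a_5=1, p_5 = 1*59 + 18 = 77, q_5 = 1*23 + 7 = 30.
  i=6: a_6=1, p_6 = 1*77 + 59 = 136, q_6 = 1*30 + 23 = 53.
q_6 = 53 > 41, so the last convergent with denominator <= 41 is p_5/q_5 = 77/30.
The closest fraction with denominator <= 41 is either p_5/q_5 or the intermediate fraction (k*p_5 + p_4)/(k*q_5 + q_4) with the largest k >= 1 whose denominator stays <= 41; these approach x as k grows, and every other convergent or intermediate fraction in range is farther away.
Largest k: floor((41 - q_4)/q_5) = floor((41 - 23)/30) = 0.
Since k = 0, no intermediate fraction beyond p_5/q_5 has denominator <= 41, so the convergent 77/30 is the closest (its error is |349*30 - 77*136|/(136*30) = 2/4080).

77/30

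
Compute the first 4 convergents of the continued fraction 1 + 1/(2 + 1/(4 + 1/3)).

Using the convergent recurrence p_i = a_i*p_{i-1} + p_{i-2}, q_i = a_i*q_{i-1} + q_{i-2} with p_{-2}=0, p_{-1}=1, q_{-2}=1, q_{-1}=0:
  i=0: a_0=1, p_0 = 1*1 + 0 = 1, q_0 = 1*0 + 1 = 1.
  i=1: a_1=2, p_1 = 2*1 + 1 = 3, q_1 = 2*1 + 0 = 2.
  i=2: a_2=4, p_2 = 4*3 + 1 = 13, q_2 = 4*2 + 1 = 9.
  i=3: a_3=3, p_3 = 3*13 + 3 = 42, q_3 = 3*9 + 2 = 29.

1/1, 3/2, 13/9, 42/29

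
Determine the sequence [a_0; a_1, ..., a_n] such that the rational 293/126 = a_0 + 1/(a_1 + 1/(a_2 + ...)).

[2; 3, 13, 1, 2]

Run the Euclidean algorithm on 293 and 126; the successive quotients are the partial quotients a_0, a_1, ... (each step inverts the fractional part left over by the previous one):
  293 = 2*126 + 41, so a_0 = 2.
  126 = 3*41 + 3, so a_1 = 3.
  41 = 13*3 + 2, so a_2 = 13.
  3 = 1*2 + 1, so a_3 = 1.
  2 = 2*1 + 0, so a_4 = 2.
The remainder reaches 0 after 5 divisions, so the expansion has 5 partial quotients, read off in order.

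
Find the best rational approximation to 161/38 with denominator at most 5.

17/4

Expand x = 161/38 as a continued fraction with the Euclidean algorithm:
  161 = 4*38 + 9, so a_0 = 4.
  38 = 4*9 + 2, so a_1 = 4.
  9 = 4*2 + 1, so a_2 = 4.
  2 = 2*1 + 0, so a_3 = 2.
so x = [4; 4, 4, 2].
Convergents (p_i = a_i*p_{i-1} + p_{i-2}, q_i = a_i*q_{i-1} + q_{i-2} with p_{-2}=0, p_{-1}=1, q_{-2}=1, q_{-1}=0), until the denominator exceeds 5:
  i=0: a_0=4, p_0 = 4*1 + 0 = 4, q_0 = 4*0 + 1 = 1.
  i=1: a_1=4, p_1 = 4*4 + 1 = 17, q_1 = 4*1 + 0 = 4.
  i=2: a_2=4, p_2 = 4*17 + 4 = 72, q_2 = 4*4 + 1 = 17.
q_2 = 17 > 5, so the last convergent with denominator <= 5 is p_1/q_1 = 17/4.
The closest fraction with denominator <= 5 is either p_1/q_1 or the intermediate fraction (k*p_1 + p_0)/(k*q_1 + q_0) with the largest k >= 1 whose denominator stays <= 5; these approach x as k grows, and every other convergent or intermediate fraction in range is farther away.
Largest k: floor((5 - q_0)/q_1) = floor((5 - 1)/4) = 1.
That gives (1*17 + 4)/(1*4 + 1) = 21/5.
Compare the errors: |x - 17/4| = |161*4 - 17*38|/(38*4) = 2/152, and |x - 21/5| = |161*5 - 21*38|/(38*5) = 7/190.
Cross-multiplying, 2*190 = 380 < 1064 = 7*152, so 2/152 is smaller: the convergent 17/4 is closer to x than 21/5.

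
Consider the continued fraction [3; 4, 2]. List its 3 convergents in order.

3/1, 13/4, 29/9

Using the convergent recurrence p_i = a_i*p_{i-1} + p_{i-2}, q_i = a_i*q_{i-1} + q_{i-2} with p_{-2}=0, p_{-1}=1, q_{-2}=1, q_{-1}=0:
  i=0: a_0=3, p_0 = 3*1 + 0 = 3, q_0 = 3*0 + 1 = 1.
  i=1: a_1=4, p_1 = 4*3 + 1 = 13, q_1 = 4*1 + 0 = 4.
  i=2: a_2=2, p_2 = 2*13 + 3 = 29, q_2 = 2*4 + 1 = 9.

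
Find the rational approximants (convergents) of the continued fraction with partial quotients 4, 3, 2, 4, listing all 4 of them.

4/1, 13/3, 30/7, 133/31

Using the convergent recurrence p_i = a_i*p_{i-1} + p_{i-2}, q_i = a_i*q_{i-1} + q_{i-2} with p_{-2}=0, p_{-1}=1, q_{-2}=1, q_{-1}=0:
  i=0: a_0=4, p_0 = 4*1 + 0 = 4, q_0 = 4*0 + 1 = 1.
  i=1: a_1=3, p_1 = 3*4 + 1 = 13, q_1 = 3*1 + 0 = 3.
  i=2: a_2=2, p_2 = 2*13 + 4 = 30, q_2 = 2*3 + 1 = 7.
  i=3: a_3=4, p_3 = 4*30 + 13 = 133, q_3 = 4*7 + 3 = 31.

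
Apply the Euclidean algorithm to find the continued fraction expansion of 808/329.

[2; 2, 5, 5, 1, 4]

Run the Euclidean algorithm on 808 and 329; the successive quotients are the partial quotients a_0, a_1, ... (each step inverts the fractional part left over by the previous one):
  808 = 2*329 + 150, so a_0 = 2.
  329 = 2*150 + 29, so a_1 = 2.
  150 = 5*29 + 5, so a_2 = 5.
  29 = 5*5 + 4, so a_3 = 5.
  5 = 1*4 + 1, so a_4 = 1.
  4 = 4*1 + 0, so a_5 = 4.
The remainder reaches 0 after 6 divisions, so the expansion has 6 partial quotients, read off in order.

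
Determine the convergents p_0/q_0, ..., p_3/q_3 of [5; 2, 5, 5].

Using the convergent recurrence p_i = a_i*p_{i-1} + p_{i-2}, q_i = a_i*q_{i-1} + q_{i-2} with p_{-2}=0, p_{-1}=1, q_{-2}=1, q_{-1}=0:
  i=0: a_0=5, p_0 = 5*1 + 0 = 5, q_0 = 5*0 + 1 = 1.
  i=1: a_1=2, p_1 = 2*5 + 1 = 11, q_1 = 2*1 + 0 = 2.
  i=2: a_2=5, p_2 = 5*11 + 5 = 60, q_2 = 5*2 + 1 = 11.
  i=3: a_3=5, p_3 = 5*60 + 11 = 311, q_3 = 5*11 + 2 = 57.

5/1, 11/2, 60/11, 311/57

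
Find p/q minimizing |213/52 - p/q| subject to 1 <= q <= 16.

Expand x = 213/52 as a continued fraction with the Euclidean algorithm:
  213 = 4*52 + 5, so a_0 = 4.
  52 = 10*5 + 2, so a_1 = 10.
  5 = 2*2 + 1, so a_2 = 2.
  2 = 2*1 + 0, so a_3 = 2.
so x = [4; 10, 2, 2].
Convergents (p_i = a_i*p_{i-1} + p_{i-2}, q_i = a_i*q_{i-1} + q_{i-2} with p_{-2}=0, p_{-1}=1, q_{-2}=1, q_{-1}=0), until the denominator exceeds 16:
  i=0: a_0=4, p_0 = 4*1 + 0 = 4, q_0 = 4*0 + 1 = 1.
  i=1: a_1=10, p_1 = 10*4 + 1 = 41, q_1 = 10*1 + 0 = 10.
  i=2: a_2=2, p_2 = 2*41 + 4 = 86, q_2 = 2*10 + 1 = 21.
q_2 = 21 > 16, so the last convergent with denominator <= 16 is p_1/q_1 = 41/10.
The closest fraction with denominator <= 16 is either p_1/q_1 or the intermediate fraction (k*p_1 + p_0)/(k*q_1 + q_0) with the largest k >= 1 whose denominator stays <= 16; these approach x as k grows, and every other convergent or intermediate fraction in range is farther away.
Largest k: floor((16 - q_0)/q_1) = floor((16 - 1)/10) = 1.
That gives (1*41 + 4)/(1*10 + 1) = 45/11.
Compare the errors: |x - 41/10| = |213*10 - 41*52|/(52*10) = 2/520, and |x - 45/11| = |213*11 - 45*52|/(52*11) = 3/572.
Cross-multiplying, 2*572 = 1144 < 1560 = 3*520, so 2/520 is smaller: the convergent 41/10 is closer to x than 45/11.

41/10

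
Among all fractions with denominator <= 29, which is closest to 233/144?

Expand x = 233/144 as a continued fraction with the Euclidean algorithm:
  233 = 1*144 + 89, so a_0 = 1.
  144 = 1*89 + 55, so a_1 = 1.
  89 = 1*55 + 34, so a_2 = 1.
  55 = 1*34 + 21, so a_3 = 1.
  34 = 1*21 + 13, so a_4 = 1.
  21 = 1*13 + 8, so a_5 = 1.
  13 = 1*8 + 5, so a_6 = 1.
  8 = 1*5 + 3, so a_7 = 1.
  5 = 1*3 + 2, so a_8 = 1.
  3 = 1*2 + 1, so a_9 = 1.
  2 = 2*1 + 0, so a_10 = 2.
so x = [1; 1, 1, 1, 1, 1, 1, 1, 1, 1, 2].
Convergents (p_i = a_i*p_{i-1} + p_{i-2}, q_i = a_i*q_{i-1} + q_{i-2} with p_{-2}=0, p_{-1}=1, q_{-2}=1, q_{-1}=0), until the denominator exceeds 29:
  i=0: a_0=1, p_0 = 1*1 + 0 = 1, q_0 = 1*0 + 1 = 1.
  i=1: a_1=1, p_1 = 1*1 + 1 = 2, q_1 = 1*1 + 0 = 1.
  i=2: a_2=1, p_2 = 1*2 + 1 = 3, q_2 = 1*1 + 1 = 2.
  i=3: a_3=1, p_3 = 1*3 + 2 = 5, q_3 = 1*2 + 1 = 3.
  i=4: a_4=1, p_4 = 1*5 + 3 = 8, q_4 = 1*3 + 2 = 5.
  i=5: a_5=1, p_5 = 1*8 + 5 = 13, q_5 = 1*5 + 3 = 8.
  i=6: a_6=1, p_6 = 1*13 + 8 = 21, q_6 = 1*8 + 5 = 13.
  i=7: a_7=1, p_7 = 1*21 + 13 = 34, q_7 = 1*13 + 8 = 21.
  i=8: a_8=1, p_8 = 1*34 + 21 = 55, q_8 = 1*21 + 13 = 34.
q_8 = 34 > 29, so the last convergent with denominator <= 29 is p_7/q_7 = 34/21.
The closest fraction with denominator <= 29 is either p_7/q_7 or the intermediate fraction (k*p_7 + p_6)/(k*q_7 + q_6) with the largest k >= 1 whose denominator stays <= 29; these approach x as k grows, and every other convergent or intermediate fraction in range is farther away.
Largest k: floor((29 - q_6)/q_7) = floor((29 - 13)/21) = 0.
Since k = 0, no intermediate fraction beyond p_7/q_7 has denominator <= 29, so the convergent 34/21 is the closest (its error is |233*21 - 34*144|/(144*21) = 3/3024).

34/21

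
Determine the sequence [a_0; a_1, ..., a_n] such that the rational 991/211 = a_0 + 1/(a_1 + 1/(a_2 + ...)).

[4; 1, 2, 3, 2, 1, 2, 2]

Run the Euclidean algorithm on 991 and 211; the successive quotients are the partial quotients a_0, a_1, ... (each step inverts the fractional part left over by the previous one):
  991 = 4*211 + 147, so a_0 = 4.
  211 = 1*147 + 64, so a_1 = 1.
  147 = 2*64 + 19, so a_2 = 2.
  64 = 3*19 + 7, so a_3 = 3.
  19 = 2*7 + 5, so a_4 = 2.
  7 = 1*5 + 2, so a_5 = 1.
  5 = 2*2 + 1, so a_6 = 2.
  2 = 2*1 + 0, so a_7 = 2.
The remainder reaches 0 after 8 divisions, so the expansion has 8 partial quotients, read off in order.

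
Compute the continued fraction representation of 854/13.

[65; 1, 2, 4]

Run the Euclidean algorithm on 854 and 13; the successive quotients are the partial quotients a_0, a_1, ... (each step inverts the fractional part left over by the previous one):
  854 = 65*13 + 9, so a_0 = 65.
  13 = 1*9 + 4, so a_1 = 1.
  9 = 2*4 + 1, so a_2 = 2.
  4 = 4*1 + 0, so a_3 = 4.
The remainder reaches 0 after 4 divisions, so the expansion has 4 partial quotients, read off in order.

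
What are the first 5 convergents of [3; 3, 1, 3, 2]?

3/1, 10/3, 13/4, 49/15, 111/34

Using the convergent recurrence p_i = a_i*p_{i-1} + p_{i-2}, q_i = a_i*q_{i-1} + q_{i-2} with p_{-2}=0, p_{-1}=1, q_{-2}=1, q_{-1}=0:
  i=0: a_0=3, p_0 = 3*1 + 0 = 3, q_0 = 3*0 + 1 = 1.
  i=1: a_1=3, p_1 = 3*3 + 1 = 10, q_1 = 3*1 + 0 = 3.
  i=2: a_2=1, p_2 = 1*10 + 3 = 13, q_2 = 1*3 + 1 = 4.
  i=3: a_3=3, p_3 = 3*13 + 10 = 49, q_3 = 3*4 + 3 = 15.
  i=4: a_4=2, p_4 = 2*49 + 13 = 111, q_4 = 2*15 + 4 = 34.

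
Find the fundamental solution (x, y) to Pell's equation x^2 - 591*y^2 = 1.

(x, y) = (165676, 6815)

First expand sqrt(591) as a continued fraction. With x_i = (sqrt(591) + m_i)/d_i and (m_0, d_0) = (0, 1): a_0 = floor(sqrt(591)) = 24, since 24^2 = 576 <= 591 < 625 = 25^2.
Iterate m_{i+1} = d_i*a_i - m_i, d_{i+1} = (591 - m_{i+1}^2)/d_i, a_{i+1} = floor((a_0 + m_{i+1})/d_{i+1}):
  m_1 = 1*24 - 0 = 24, d_1 = (591 - 24^2)/1 = 15/1 = 15, a_1 = floor((24 + 24)/15) = 3.
  m_2 = 15*3 - 24 = 21, d_2 = (591 - 21^2)/15 = 150/15 = 10, a_2 = floor((24 + 21)/10) = 4.
  m_3 = 10*4 - 21 = 19, d_3 = (591 - 19^2)/10 = 230/10 = 23, a_3 = floor((24 + 19)/23) = 1.
  m_4 = 23*1 - 19 = 4, d_4 = (591 - 4^2)/23 = 575/23 = 25, a_4 = floor((24 + 4)/25) = 1.
  m_5 = 25*1 - 4 = 21, d_5 = (591 - 21^2)/25 = 150/25 = 6, a_5 = floor((24 + 21)/6) = 7.
  m_6 = 6*7 - 21 = 21, d_6 = (591 - 21^2)/6 = 150/6 = 25, a_6 = floor((24 + 21)/25) = 1.
  m_7 = 25*1 - 21 = 4, d_7 = (591 - 4^2)/25 = 575/25 = 23, a_7 = floor((24 + 4)/23) = 1.
  m_8 = 23*1 - 4 = 19, d_8 = (591 - 19^2)/23 = 230/23 = 10, a_8 = floor((24 + 19)/10) = 4.
  m_9 = 10*4 - 19 = 21, d_9 = (591 - 21^2)/10 = 150/10 = 15, a_9 = floor((24 + 21)/15) = 3.
  m_10 = 15*3 - 21 = 24, d_10 = (591 - 24^2)/15 = 15/15 = 1, a_10 = floor((24 + 24)/1) = 48.
  m_11 = 1*48 - 24 = 24, d_11 = (591 - 24^2)/1 = 15/1 = 15: (m_11, d_11) = (m_1, d_1) = (24, 15), so from here the quotients repeat a_1, ..., a_10; the period length is 10.
So sqrt(591) = [24; (3, 4, 1, 1, 7, 1, 1, 4, 3, 48)] with period length k = 10.
k is even, so the fundamental solution of x^2 - 591y^2 = 1 is (p_{k-1}, q_{k-1}) = (p_9, q_9); compute convergents through index 9.
Convergents (p_i = a_i*p_{i-1} + p_{i-2}, q_i = a_i*q_{i-1} + q_{i-2} with p_{-2}=0, p_{-1}=1, q_{-2}=1, q_{-1}=0):
  i=0: a_0=24, p_0 = 24*1 + 0 = 24, q_0 = 24*0 + 1 = 1.
  i=1: a_1=3, p_1 = 3*24 + 1 = 73, q_1 = 3*1 + 0 = 3.
  i=2: a_2=4, p_2 = 4*73 + 24 = 316, q_2 = 4*3 + 1 = 13.
  i=3: a_3=1, p_3 = 1*316 + 73 = 389, q_3 = 1*13 + 3 = 16.
  i=4: a_4=1, p_4 = 1*389 + 316 = 705, q_4 = 1*16 + 13 = 29.
  i=5: a_5=7, p_5 = 7*705 + 389 = 5324, q_5 = 7*29 + 16 = 219.
  i=6: a_6=1, p_6 = 1*5324 + 705 = 6029, q_6 = 1*219 + 29 = 248.
  i=7: a_7=1, p_7 = 1*6029 + 5324 = 11353, q_7 = 1*248 + 219 = 467.
  i=8: a_8=4, p_8 = 4*11353 + 6029 = 51441, q_8 = 4*467 + 248 = 2116.
  i=9: a_9=3, p_9 = 3*51441 + 11353 = 165676, q_9 = 3*2116 + 467 = 6815.
Check: 165676^2 - 591*6815^2 = 27448536976 - 27448536975 = 1, so (x, y) = (165676, 6815) solves the equation, and by the theorem it is the least positive solution.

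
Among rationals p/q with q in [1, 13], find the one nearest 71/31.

16/7

Expand x = 71/31 as a continued fraction with the Euclidean algorithm:
  71 = 2*31 + 9, so a_0 = 2.
  31 = 3*9 + 4, so a_1 = 3.
  9 = 2*4 + 1, so a_2 = 2.
  4 = 4*1 + 0, so a_3 = 4.
so x = [2; 3, 2, 4].
Convergents (p_i = a_i*p_{i-1} + p_{i-2}, q_i = a_i*q_{i-1} + q_{i-2} with p_{-2}=0, p_{-1}=1, q_{-2}=1, q_{-1}=0), until the denominator exceeds 13:
  i=0: a_0=2, p_0 = 2*1 + 0 = 2, q_0 = 2*0 + 1 = 1.
  i=1: a_1=3, p_1 = 3*2 + 1 = 7, q_1 = 3*1 + 0 = 3.
  i=2: a_2=2, p_2 = 2*7 + 2 = 16, q_2 = 2*3 + 1 = 7.
  i=3: a_3=4, p_3 = 4*16 + 7 = 71, q_3 = 4*7 + 3 = 31.
q_3 = 31 > 13, so the last convergent with denominator <= 13 is p_2/q_2 = 16/7.
The closest fraction with denominator <= 13 is either p_2/q_2 or the intermediate fraction (k*p_2 + p_1)/(k*q_2 + q_1) with the largest k >= 1 whose denominator stays <= 13; these approach x as k grows, and every other convergent or intermediate fraction in range is farther away.
Largest k: floor((13 - q_1)/q_2) = floor((13 - 3)/7) = 1.
That gives (1*16 + 7)/(1*7 + 3) = 23/10.
Compare the errors: |x - 16/7| = |71*7 - 16*31|/(31*7) = 1/217, and |x - 23/10| = |71*10 - 23*31|/(31*10) = 3/310.
Cross-multiplying, 1*310 = 310 < 651 = 3*217, so 1/217 is smaller: the convergent 16/7 is closer to x than 23/10.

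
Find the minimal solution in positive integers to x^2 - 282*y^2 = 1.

First expand sqrt(282) as a continued fraction. With x_i = (sqrt(282) + m_i)/d_i and (m_0, d_0) = (0, 1): a_0 = floor(sqrt(282)) = 16, since 16^2 = 256 <= 282 < 289 = 17^2.
Iterate m_{i+1} = d_i*a_i - m_i, d_{i+1} = (282 - m_{i+1}^2)/d_i, a_{i+1} = floor((a_0 + m_{i+1})/d_{i+1}):
  m_1 = 1*16 - 0 = 16, d_1 = (282 - 16^2)/1 = 26/1 = 26, a_1 = floor((16 + 16)/26) = 1.
  m_2 = 26*1 - 16 = 10, d_2 = (282 - 10^2)/26 = 182/26 = 7, a_2 = floor((16 + 10)/7) = 3.
  m_3 = 7*3 - 10 = 11, d_3 = (282 - 11^2)/7 = 161/7 = 23, a_3 = floor((16 + 11)/23) = 1.
  m_4 = 23*1 - 11 = 12, d_4 = (282 - 12^2)/23 = 138/23 = 6, a_4 = floor((16 + 12)/6) = 4.
  m_5 = 6*4 - 12 = 12, d_5 = (282 - 12^2)/6 = 138/6 = 23, a_5 = floor((16 + 12)/23) = 1.
  m_6 = 23*1 - 12 = 11, d_6 = (282 - 11^2)/23 = 161/23 = 7, a_6 = floor((16 + 11)/7) = 3.
  m_7 = 7*3 - 11 = 10, d_7 = (282 - 10^2)/7 = 182/7 = 26, a_7 = floor((16 + 10)/26) = 1.
  m_8 = 26*1 - 10 = 16, d_8 = (282 - 16^2)/26 = 26/26 = 1, a_8 = floor((16 + 16)/1) = 32.
  m_9 = 1*32 - 16 = 16, d_9 = (282 - 16^2)/1 = 26/1 = 26: (m_9, d_9) = (m_1, d_1) = (16, 26), so from here the quotients repeat a_1, ..., a_8; the period length is 8.
So sqrt(282) = [16; (1, 3, 1, 4, 1, 3, 1, 32)] with period length k = 8.
k is even, so the fundamental solution of x^2 - 282y^2 = 1 is (p_{k-1}, q_{k-1}) = (p_7, q_7); compute convergents through index 7.
Convergents (p_i = a_i*p_{i-1} + p_{i-2}, q_i = a_i*q_{i-1} + q_{i-2} with p_{-2}=0, p_{-1}=1, q_{-2}=1, q_{-1}=0):
  i=0: a_0=16, p_0 = 16*1 + 0 = 16, q_0 = 16*0 + 1 = 1.
  i=1: a_1=1, p_1 = 1*16 + 1 = 17, q_1 = 1*1 + 0 = 1.
  i=2: a_2=3, p_2 = 3*17 + 16 = 67, q_2 = 3*1 + 1 = 4.
  i=3: a_3=1, p_3 = 1*67 + 17 = 84, q_3 = 1*4 + 1 = 5.
  i=4: a_4=4, p_4 = 4*84 + 67 = 403, q_4 = 4*5 + 4 = 24.
  i=5: a_5=1, p_5 = 1*403 + 84 = 487, q_5 = 1*24 + 5 = 29.
  i=6: a_6=3, p_6 = 3*487 + 403 = 1864, q_6 = 3*29 + 24 = 111.
  i=7: a_7=1, p_7 = 1*1864 + 487 = 2351, q_7 = 1*111 + 29 = 140.
Check: 2351^2 - 282*140^2 = 5527201 - 5527200 = 1, so (x, y) = (2351, 140) solves the equation, and by the theorem it is the least positive solution.

(x, y) = (2351, 140)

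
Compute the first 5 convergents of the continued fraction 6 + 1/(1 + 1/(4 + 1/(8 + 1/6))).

6/1, 7/1, 34/5, 279/41, 1708/251

Using the convergent recurrence p_i = a_i*p_{i-1} + p_{i-2}, q_i = a_i*q_{i-1} + q_{i-2} with p_{-2}=0, p_{-1}=1, q_{-2}=1, q_{-1}=0:
  i=0: a_0=6, p_0 = 6*1 + 0 = 6, q_0 = 6*0 + 1 = 1.
  i=1: a_1=1, p_1 = 1*6 + 1 = 7, q_1 = 1*1 + 0 = 1.
  i=2: a_2=4, p_2 = 4*7 + 6 = 34, q_2 = 4*1 + 1 = 5.
  i=3: a_3=8, p_3 = 8*34 + 7 = 279, q_3 = 8*5 + 1 = 41.
  i=4: a_4=6, p_4 = 6*279 + 34 = 1708, q_4 = 6*41 + 5 = 251.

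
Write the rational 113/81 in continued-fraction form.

[1; 2, 1, 1, 7, 2]

Run the Euclidean algorithm on 113 and 81; the successive quotients are the partial quotients a_0, a_1, ... (each step inverts the fractional part left over by the previous one):
  113 = 1*81 + 32, so a_0 = 1.
  81 = 2*32 + 17, so a_1 = 2.
  32 = 1*17 + 15, so a_2 = 1.
  17 = 1*15 + 2, so a_3 = 1.
  15 = 7*2 + 1, so a_4 = 7.
  2 = 2*1 + 0, so a_5 = 2.
The remainder reaches 0 after 6 divisions, so the expansion has 6 partial quotients, read off in order.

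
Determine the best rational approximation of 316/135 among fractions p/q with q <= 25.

54/23

Expand x = 316/135 as a continued fraction with the Euclidean algorithm:
  316 = 2*135 + 46, so a_0 = 2.
  135 = 2*46 + 43, so a_1 = 2.
  46 = 1*43 + 3, so a_2 = 1.
  43 = 14*3 + 1, so a_3 = 14.
  3 = 3*1 + 0, so a_4 = 3.
so x = [2; 2, 1, 14, 3].
Convergents (p_i = a_i*p_{i-1} + p_{i-2}, q_i = a_i*q_{i-1} + q_{i-2} with p_{-2}=0, p_{-1}=1, q_{-2}=1, q_{-1}=0), until the denominator exceeds 25:
  i=0: a_0=2, p_0 = 2*1 + 0 = 2, q_0 = 2*0 + 1 = 1.
  i=1: a_1=2, p_1 = 2*2 + 1 = 5, q_1 = 2*1 + 0 = 2.
  i=2: a_2=1, p_2 = 1*5 + 2 = 7, q_2 = 1*2 + 1 = 3.
  i=3: a_3=14, p_3 = 14*7 + 5 = 103, q_3 = 14*3 + 2 = 44.
q_3 = 44 > 25, so the last convergent with denominator <= 25 is p_2/q_2 = 7/3.
The closest fraction with denominator <= 25 is either p_2/q_2 or the intermediate fraction (k*p_2 + p_1)/(k*q_2 + q_1) with the largest k >= 1 whose denominator stays <= 25; these approach x as k grows, and every other convergent or intermediate fraction in range is farther away.
Largest k: floor((25 - q_1)/q_2) = floor((25 - 2)/3) = 7.
That gives (7*7 + 5)/(7*3 + 2) = 54/23.
Compare the errors: |x - 7/3| = |316*3 - 7*135|/(135*3) = 3/405, and |x - 54/23| = |316*23 - 54*135|/(135*23) = 22/3105.
Cross-multiplying, 22*405 = 8910 < 9315 = 3*3105, so 22/3105 is smaller: the intermediate fraction 54/23 is closer to x than 7/3.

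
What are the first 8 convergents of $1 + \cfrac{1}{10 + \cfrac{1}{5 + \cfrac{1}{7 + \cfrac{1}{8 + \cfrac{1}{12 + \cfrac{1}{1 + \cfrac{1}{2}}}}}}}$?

1/1, 11/10, 56/51, 403/367, 3280/2987, 39763/36211, 43043/39198, 125849/114607

Using the convergent recurrence p_i = a_i*p_{i-1} + p_{i-2}, q_i = a_i*q_{i-1} + q_{i-2} with p_{-2}=0, p_{-1}=1, q_{-2}=1, q_{-1}=0:
  i=0: a_0=1, p_0 = 1*1 + 0 = 1, q_0 = 1*0 + 1 = 1.
  i=1: a_1=10, p_1 = 10*1 + 1 = 11, q_1 = 10*1 + 0 = 10.
  i=2: a_2=5, p_2 = 5*11 + 1 = 56, q_2 = 5*10 + 1 = 51.
  i=3: a_3=7, p_3 = 7*56 + 11 = 403, q_3 = 7*51 + 10 = 367.
  i=4: a_4=8, p_4 = 8*403 + 56 = 3280, q_4 = 8*367 + 51 = 2987.
  i=5: a_5=12, p_5 = 12*3280 + 403 = 39763, q_5 = 12*2987 + 367 = 36211.
  i=6: a_6=1, p_6 = 1*39763 + 3280 = 43043, q_6 = 1*36211 + 2987 = 39198.
  i=7: a_7=2, p_7 = 2*43043 + 39763 = 125849, q_7 = 2*39198 + 36211 = 114607.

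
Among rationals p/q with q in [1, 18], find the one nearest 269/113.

Expand x = 269/113 as a continued fraction with the Euclidean algorithm:
  269 = 2*113 + 43, so a_0 = 2.
  113 = 2*43 + 27, so a_1 = 2.
  43 = 1*27 + 16, so a_2 = 1.
  27 = 1*16 + 11, so a_3 = 1.
  16 = 1*11 + 5, so a_4 = 1.
  11 = 2*5 + 1, so a_5 = 2.
  5 = 5*1 + 0, so a_6 = 5.
so x = [2; 2, 1, 1, 1, 2, 5].
Convergents (p_i = a_i*p_{i-1} + p_{i-2}, q_i = a_i*q_{i-1} + q_{i-2} with p_{-2}=0, p_{-1}=1, q_{-2}=1, q_{-1}=0), until the denominator exceeds 18:
  i=0: a_0=2, p_0 = 2*1 + 0 = 2, q_0 = 2*0 + 1 = 1.
  i=1: a_1=2, p_1 = 2*2 + 1 = 5, q_1 = 2*1 + 0 = 2.
  i=2: a_2=1, p_2 = 1*5 + 2 = 7, q_2 = 1*2 + 1 = 3.
  i=3: a_3=1, p_3 = 1*7 + 5 = 12, q_3 = 1*3 + 2 = 5.
  i=4: a_4=1, p_4 = 1*12 + 7 = 19, q_4 = 1*5 + 3 = 8.
  i=5: a_5=2, p_5 = 2*19 + 12 = 50, q_5 = 2*8 + 5 = 21.
q_5 = 21 > 18, so the last convergent with denominator <= 18 is p_4/q_4 = 19/8.
The closest fraction with denominator <= 18 is either p_4/q_4 or the intermediate fraction (k*p_4 + p_3)/(k*q_4 + q_3) with the largest k >= 1 whose denominator stays <= 18; these approach x as k grows, and every other convergent or intermediate fraction in range is farther away.
Largest k: floor((18 - q_3)/q_4) = floor((18 - 5)/8) = 1.
That gives (1*19 + 12)/(1*8 + 5) = 31/13.
Compare the errors: |x - 19/8| = |269*8 - 19*113|/(113*8) = 5/904, and |x - 31/13| = |269*13 - 31*113|/(113*13) = 6/1469.
Cross-multiplying, 6*904 = 5424 < 7345 = 5*1469, so 6/1469 is smaller: the intermediate fraction 31/13 is closer to x than 19/8.

31/13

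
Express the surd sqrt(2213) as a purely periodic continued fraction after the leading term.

Write x_i = (sqrt(2213) + m_i)/d_i with (m_0, d_0) = (0, 1). a_0 = floor(sqrt(2213)) = 47, since 47^2 = 2209 <= 2213 < 2304 = 48^2.
Iterate m_{i+1} = d_i*a_i - m_i, d_{i+1} = (2213 - m_{i+1}^2)/d_i, a_{i+1} = floor((a_0 + m_{i+1})/d_{i+1}):
  m_1 = 1*47 - 0 = 47, d_1 = (2213 - 47^2)/1 = 4/1 = 4, a_1 = floor((47 + 47)/4) = 23.
  m_2 = 4*23 - 47 = 45, d_2 = (2213 - 45^2)/4 = 188/4 = 47, a_2 = floor((47 + 45)/47) = 1.
  m_3 = 47*1 - 45 = 2, d_3 = (2213 - 2^2)/47 = 2209/47 = 47, a_3 = floor((47 + 2)/47) = 1.
  m_4 = 47*1 - 2 = 45, d_4 = (2213 - 45^2)/47 = 188/47 = 4, a_4 = floor((47 + 45)/4) = 23.
  m_5 = 4*23 - 45 = 47, d_5 = (2213 - 47^2)/4 = 4/4 = 1, a_5 = floor((47 + 47)/1) = 94.
  m_6 = 1*94 - 47 = 47, d_6 = (2213 - 47^2)/1 = 4/1 = 4: (m_6, d_6) = (m_1, d_1) = (47, 4), so from here the quotients repeat a_1, ..., a_5; the period length is 5.
Hence the expansion of sqrt(2213) is a_0 = 47 followed by the repeating block 23, 1, 1, 23, 94 (period 5).

[47; (23, 1, 1, 23, 94)]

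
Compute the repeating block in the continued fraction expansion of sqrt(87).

Write x_i = (sqrt(87) + m_i)/d_i with (m_0, d_0) = (0, 1). a_0 = floor(sqrt(87)) = 9, since 9^2 = 81 <= 87 < 100 = 10^2.
Iterate m_{i+1} = d_i*a_i - m_i, d_{i+1} = (87 - m_{i+1}^2)/d_i, a_{i+1} = floor((a_0 + m_{i+1})/d_{i+1}):
  m_1 = 1*9 - 0 = 9, d_1 = (87 - 9^2)/1 = 6/1 = 6, a_1 = floor((9 + 9)/6) = 3.
  m_2 = 6*3 - 9 = 9, d_2 = (87 - 9^2)/6 = 6/6 = 1, a_2 = floor((9 + 9)/1) = 18.
  m_3 = 1*18 - 9 = 9, d_3 = (87 - 9^2)/1 = 6/1 = 6: (m_3, d_3) = (m_1, d_1) = (9, 6), so from here the quotients repeat a_1, a_2; the period length is 2.
Hence the expansion of sqrt(87) is a_0 = 9 followed by the repeating block 3, 18 (period 2).

[9; (3, 18)]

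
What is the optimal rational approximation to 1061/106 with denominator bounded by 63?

Expand x = 1061/106 as a continued fraction with the Euclidean algorithm:
  1061 = 10*106 + 1, so a_0 = 10.
  106 = 106*1 + 0, so a_1 = 106.
so x = [10; 106].
Convergents (p_i = a_i*p_{i-1} + p_{i-2}, q_i = a_i*q_{i-1} + q_{i-2} with p_{-2}=0, p_{-1}=1, q_{-2}=1, q_{-1}=0), until the denominator exceeds 63:
  i=0: a_0=10, p_0 = 10*1 + 0 = 10, q_0 = 10*0 + 1 = 1.
  i=1: a_1=106, p_1 = 106*10 + 1 = 1061, q_1 = 106*1 + 0 = 106.
q_1 = 106 > 63, so the last convergent with denominator <= 63 is p_0/q_0 = 10/1.
The closest fraction with denominator <= 63 is either p_0/q_0 or the intermediate fraction (k*p_0 + p_{-1})/(k*q_0 + q_{-1}) with the largest k >= 1 whose denominator stays <= 63; these approach x as k grows, and every other convergent or intermediate fraction in range is farther away.
Largest k: floor((63 - q_{-1})/q_0) = floor((63 - 0)/1) = 63 (using the seeds p_{-1} = 1, q_{-1} = 0).
That gives (63*10 + 1)/(63*1 + 0) = 631/63.
Compare the errors: |x - 10/1| = |1061*1 - 10*106|/(106*1) = 1/106, and |x - 631/63| = |1061*63 - 631*106|/(106*63) = 43/6678.
Cross-multiplying, 43*106 = 4558 < 6678 = 1*6678, so 43/6678 is smaller: the intermediate fraction 631/63 is closer to x than 10/1.

631/63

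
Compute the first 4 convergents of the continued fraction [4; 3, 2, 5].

Using the convergent recurrence p_i = a_i*p_{i-1} + p_{i-2}, q_i = a_i*q_{i-1} + q_{i-2} with p_{-2}=0, p_{-1}=1, q_{-2}=1, q_{-1}=0:
  i=0: a_0=4, p_0 = 4*1 + 0 = 4, q_0 = 4*0 + 1 = 1.
  i=1: a_1=3, p_1 = 3*4 + 1 = 13, q_1 = 3*1 + 0 = 3.
  i=2: a_2=2, p_2 = 2*13 + 4 = 30, q_2 = 2*3 + 1 = 7.
  i=3: a_3=5, p_3 = 5*30 + 13 = 163, q_3 = 5*7 + 3 = 38.

4/1, 13/3, 30/7, 163/38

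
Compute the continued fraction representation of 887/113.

Run the Euclidean algorithm on 887 and 113; the successive quotients are the partial quotients a_0, a_1, ... (each step inverts the fractional part left over by the previous one):
  887 = 7*113 + 96, so a_0 = 7.
  113 = 1*96 + 17, so a_1 = 1.
  96 = 5*17 + 11, so a_2 = 5.
  17 = 1*11 + 6, so a_3 = 1.
  11 = 1*6 + 5, so a_4 = 1.
  6 = 1*5 + 1, so a_5 = 1.
  5 = 5*1 + 0, so a_6 = 5.
The remainder reaches 0 after 7 divisions, so the expansion has 7 partial quotients, read off in order.

[7; 1, 5, 1, 1, 1, 5]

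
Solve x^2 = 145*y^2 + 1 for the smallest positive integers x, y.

First expand sqrt(145) as a continued fraction. With x_i = (sqrt(145) + m_i)/d_i and (m_0, d_0) = (0, 1): a_0 = floor(sqrt(145)) = 12, since 12^2 = 144 <= 145 < 169 = 13^2.
Iterate m_{i+1} = d_i*a_i - m_i, d_{i+1} = (145 - m_{i+1}^2)/d_i, a_{i+1} = floor((a_0 + m_{i+1})/d_{i+1}):
  m_1 = 1*12 - 0 = 12, d_1 = (145 - 12^2)/1 = 1/1 = 1, a_1 = floor((12 + 12)/1) = 24.
  m_2 = 1*24 - 12 = 12, d_2 = (145 - 12^2)/1 = 1/1 = 1: (m_2, d_2) = (m_1, d_1) = (12, 1), so from here the quotient a_1 repeats; the period length is 1.
So sqrt(145) = [12; (24)] with period length k = 1.
k is odd, so (p_{k-1}, q_{k-1}) only solves x^2 - 145y^2 = -1 and the fundamental solution of x^2 - 145y^2 = 1 is (p_{2k-1}, q_{2k-1}) = (p_1, q_1); compute convergents through index 1, running through the period twice.
Convergents (p_i = a_i*p_{i-1} + p_{i-2}, q_i = a_i*q_{i-1} + q_{i-2} with p_{-2}=0, p_{-1}=1, q_{-2}=1, q_{-1}=0):
  i=0: a_0=12, p_0 = 12*1 + 0 = 12, q_0 = 12*0 + 1 = 1.
  i=1: a_1=24, p_1 = 24*12 + 1 = 289, q_1 = 24*1 + 0 = 24.
Indeed p_0^2 - 145*q_0^2 = 144 - 145 = -1, not +1.
Check: 289^2 - 145*24^2 = 83521 - 83520 = 1, so (x, y) = (289, 24) solves the equation, and by the theorem it is the least positive solution.

(x, y) = (289, 24)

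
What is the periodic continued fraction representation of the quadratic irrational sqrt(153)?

Write x_i = (sqrt(153) + m_i)/d_i with (m_0, d_0) = (0, 1). a_0 = floor(sqrt(153)) = 12, since 12^2 = 144 <= 153 < 169 = 13^2.
Iterate m_{i+1} = d_i*a_i - m_i, d_{i+1} = (153 - m_{i+1}^2)/d_i, a_{i+1} = floor((a_0 + m_{i+1})/d_{i+1}):
  m_1 = 1*12 - 0 = 12, d_1 = (153 - 12^2)/1 = 9/1 = 9, a_1 = floor((12 + 12)/9) = 2.
  m_2 = 9*2 - 12 = 6, d_2 = (153 - 6^2)/9 = 117/9 = 13, a_2 = floor((12 + 6)/13) = 1.
  m_3 = 13*1 - 6 = 7, d_3 = (153 - 7^2)/13 = 104/13 = 8, a_3 = floor((12 + 7)/8) = 2.
  m_4 = 8*2 - 7 = 9, d_4 = (153 - 9^2)/8 = 72/8 = 9, a_4 = floor((12 + 9)/9) = 2.
  m_5 = 9*2 - 9 = 9, d_5 = (153 - 9^2)/9 = 72/9 = 8, a_5 = floor((12 + 9)/8) = 2.
  m_6 = 8*2 - 9 = 7, d_6 = (153 - 7^2)/8 = 104/8 = 13, a_6 = floor((12 + 7)/13) = 1.
  m_7 = 13*1 - 7 = 6, d_7 = (153 - 6^2)/13 = 117/13 = 9, a_7 = floor((12 + 6)/9) = 2.
  m_8 = 9*2 - 6 = 12, d_8 = (153 - 12^2)/9 = 9/9 = 1, a_8 = floor((12 + 12)/1) = 24.
  m_9 = 1*24 - 12 = 12, d_9 = (153 - 12^2)/1 = 9/1 = 9: (m_9, d_9) = (m_1, d_1) = (12, 9), so from here the quotients repeat a_1, ..., a_8; the period length is 8.
Hence the expansion of sqrt(153) is a_0 = 12 followed by the repeating block 2, 1, 2, 2, 2, 1, 2, 24 (period 8).

[12; (2, 1, 2, 2, 2, 1, 2, 24)]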